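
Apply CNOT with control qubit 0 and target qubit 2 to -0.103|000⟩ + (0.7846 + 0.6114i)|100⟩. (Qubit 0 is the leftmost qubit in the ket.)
-0.103|000⟩ + (0.7846 + 0.6114i)|101⟩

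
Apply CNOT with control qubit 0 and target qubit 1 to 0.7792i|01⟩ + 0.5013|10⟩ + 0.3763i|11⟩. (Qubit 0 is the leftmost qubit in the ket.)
0.7792i|01⟩ + 0.3763i|10⟩ + 0.5013|11⟩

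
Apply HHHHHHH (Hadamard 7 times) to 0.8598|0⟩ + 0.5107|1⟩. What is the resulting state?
0.9691|0⟩ + 0.2469|1⟩

H² = I, so H^7 = H: a single Hadamard. With (a, b) = (0.8598, 0.5107), H gives ((a + b)/√2, (a − b)/√2) = (0.9691, 0.2469).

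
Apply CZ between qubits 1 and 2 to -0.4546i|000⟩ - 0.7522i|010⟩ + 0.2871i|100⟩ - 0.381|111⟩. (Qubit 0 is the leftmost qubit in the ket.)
-0.4546i|000⟩ - 0.7522i|010⟩ + 0.2871i|100⟩ + 0.381|111⟩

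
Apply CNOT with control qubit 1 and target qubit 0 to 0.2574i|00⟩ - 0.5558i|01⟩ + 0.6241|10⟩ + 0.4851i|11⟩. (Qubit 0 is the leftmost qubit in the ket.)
0.2574i|00⟩ + 0.4851i|01⟩ + 0.6241|10⟩ - 0.5558i|11⟩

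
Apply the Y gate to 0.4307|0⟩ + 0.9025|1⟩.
-0.9025i|0⟩ + 0.4307i|1⟩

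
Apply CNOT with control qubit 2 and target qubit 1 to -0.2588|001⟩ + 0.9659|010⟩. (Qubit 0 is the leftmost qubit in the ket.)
0.9659|010⟩ - 0.2588|011⟩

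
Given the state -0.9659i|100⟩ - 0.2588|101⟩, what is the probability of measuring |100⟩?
0.933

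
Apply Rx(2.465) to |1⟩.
-0.9433i|0⟩ + 0.3319|1⟩

Rx(2.465) = [[cos(θ/2), −i·sin(θ/2)], [−i·sin(θ/2), cos(θ/2)]]; θ = 2.465, cos(θ/2) ≈ 0.33188, sin(θ/2) ≈ 0.943321.
With a = amp(|0⟩) = 0 and b = amp(|1⟩) = 1:
new amp(|0⟩) = (0.33188)·a + (-0.943321i)·b = -0.9433i
new amp(|1⟩) = (-0.943321i)·a + (0.33188)·b = 0.3319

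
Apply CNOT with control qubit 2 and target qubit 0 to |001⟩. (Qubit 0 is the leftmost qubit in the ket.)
|101⟩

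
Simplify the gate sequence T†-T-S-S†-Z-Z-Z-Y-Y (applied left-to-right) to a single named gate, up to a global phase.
Z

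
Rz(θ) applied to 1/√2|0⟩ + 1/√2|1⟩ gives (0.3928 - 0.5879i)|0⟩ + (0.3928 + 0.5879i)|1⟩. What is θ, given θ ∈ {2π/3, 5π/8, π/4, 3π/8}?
5π/8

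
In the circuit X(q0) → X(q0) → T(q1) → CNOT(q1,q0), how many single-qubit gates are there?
3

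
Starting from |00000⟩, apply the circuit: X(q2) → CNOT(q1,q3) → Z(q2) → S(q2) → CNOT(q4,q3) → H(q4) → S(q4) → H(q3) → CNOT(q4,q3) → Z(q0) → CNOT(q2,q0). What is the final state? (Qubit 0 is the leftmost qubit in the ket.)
-(1/2)i|10100⟩ + 1/2|10101⟩ - (1/2)i|10110⟩ + 1/2|10111⟩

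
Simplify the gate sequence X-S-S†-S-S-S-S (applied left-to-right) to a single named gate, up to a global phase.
X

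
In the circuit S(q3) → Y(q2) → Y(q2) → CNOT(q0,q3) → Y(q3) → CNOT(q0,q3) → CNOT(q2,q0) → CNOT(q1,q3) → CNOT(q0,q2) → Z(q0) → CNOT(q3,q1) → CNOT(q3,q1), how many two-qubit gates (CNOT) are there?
7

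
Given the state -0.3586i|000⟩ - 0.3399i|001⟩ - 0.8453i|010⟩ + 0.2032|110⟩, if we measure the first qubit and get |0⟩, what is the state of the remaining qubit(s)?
-0.3663i|00⟩ - 0.3472i|01⟩ - 0.8633i|10⟩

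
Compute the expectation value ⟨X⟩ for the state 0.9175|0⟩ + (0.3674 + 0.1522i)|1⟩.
0.6742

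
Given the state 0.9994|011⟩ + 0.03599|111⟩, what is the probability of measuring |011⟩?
0.9988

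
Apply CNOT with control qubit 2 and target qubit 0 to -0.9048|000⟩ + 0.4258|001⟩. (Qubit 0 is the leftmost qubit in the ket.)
-0.9048|000⟩ + 0.4258|101⟩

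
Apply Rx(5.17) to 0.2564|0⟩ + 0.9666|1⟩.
(-0.2177 - 0.5107i)|0⟩ + (-0.8207 - 0.1355i)|1⟩

Rx(5.17) = [[cos(θ/2), −i·sin(θ/2)], [−i·sin(θ/2), cos(θ/2)]]; θ = 5.17, cos(θ/2) ≈ -0.84906, sin(θ/2) ≈ 0.528296.
With a = amp(|0⟩) = 0.2564 and b = amp(|1⟩) = 0.9666:
new amp(|0⟩) = (-0.84906)·a + (-0.528296i)·b = (-0.2177 - 0.5107i)
new amp(|1⟩) = (-0.528296i)·a + (-0.84906)·b = (-0.8207 - 0.1355i)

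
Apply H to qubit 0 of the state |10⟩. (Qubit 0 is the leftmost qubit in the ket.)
1/√2|00⟩ - 1/√2|10⟩

H on qubit 0 mixes each pair of kets that differ only in qubit 0: amplitudes (a, b) of (|…0…⟩, |…1…⟩) become ((a + b)/√2, (a − b)/√2). Kets absent from the input have amplitude 0.
(|00⟩, |10⟩): (a, b) = (0, 1) → (1/√2, -1/√2)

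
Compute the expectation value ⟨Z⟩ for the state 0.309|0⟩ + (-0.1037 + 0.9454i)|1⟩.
-0.8091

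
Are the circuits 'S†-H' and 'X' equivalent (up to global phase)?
No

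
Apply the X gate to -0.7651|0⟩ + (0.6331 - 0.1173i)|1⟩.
(0.6331 - 0.1173i)|0⟩ - 0.7651|1⟩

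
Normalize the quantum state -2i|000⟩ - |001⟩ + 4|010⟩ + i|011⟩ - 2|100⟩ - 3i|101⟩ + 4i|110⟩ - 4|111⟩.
-0.2443i|000⟩ - 0.1222|001⟩ + 0.4887|010⟩ + 0.1222i|011⟩ - 0.2443|100⟩ - 0.3665i|101⟩ + 0.4887i|110⟩ - 0.4887|111⟩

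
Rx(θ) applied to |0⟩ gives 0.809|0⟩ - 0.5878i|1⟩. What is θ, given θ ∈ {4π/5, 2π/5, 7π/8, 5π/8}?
2π/5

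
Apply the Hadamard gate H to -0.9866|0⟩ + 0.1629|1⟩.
-0.5824|0⟩ - 0.8128|1⟩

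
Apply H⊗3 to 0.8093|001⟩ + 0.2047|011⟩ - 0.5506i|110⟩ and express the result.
(0.3585 - 0.1947i)|000⟩ + (-0.3585 - 0.1947i)|001⟩ + (0.2138 + 0.1947i)|010⟩ + (-0.2138 + 0.1947i)|011⟩ + (0.3585 + 0.1947i)|100⟩ + (-0.3585 + 0.1947i)|101⟩ + (0.2138 - 0.1947i)|110⟩ + (-0.2138 - 0.1947i)|111⟩

H⊗3 gives amp(|y⟩) = (1/2√2) Σ_x (−1)^(x·y) amp(|x⟩), where x·y is the number of positions in which both x and y have a 1.
|000⟩: (0.8093 + 0.2047 - 0.5506i)/(2√2) = (0.3585 - 0.1947i)
|001⟩: (-0.8093 - 0.2047 - 0.5506i)/(2√2) = (-0.3585 - 0.1947i)
|010⟩: (0.8093 - 0.2047 + 0.5506i)/(2√2) = (0.2138 + 0.1947i)
|011⟩: (-0.8093 + 0.2047 + 0.5506i)/(2√2) = (-0.2138 + 0.1947i)
|100⟩: (0.8093 + 0.2047 + 0.5506i)/(2√2) = (0.3585 + 0.1947i)
|101⟩: (-0.8093 - 0.2047 + 0.5506i)/(2√2) = (-0.3585 + 0.1947i)
|110⟩: (0.8093 - 0.2047 - 0.5506i)/(2√2) = (0.2138 - 0.1947i)
|111⟩: (-0.8093 + 0.2047 - 0.5506i)/(2√2) = (-0.2138 - 0.1947i)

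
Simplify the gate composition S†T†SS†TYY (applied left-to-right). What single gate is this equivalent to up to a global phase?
S†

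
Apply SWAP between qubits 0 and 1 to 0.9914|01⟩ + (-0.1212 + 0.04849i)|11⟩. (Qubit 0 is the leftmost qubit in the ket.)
0.9914|10⟩ + (-0.1212 + 0.04849i)|11⟩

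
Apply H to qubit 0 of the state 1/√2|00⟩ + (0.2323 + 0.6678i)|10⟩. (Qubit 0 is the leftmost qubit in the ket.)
(0.6643 + 0.4722i)|00⟩ + (0.3357 - 0.4722i)|10⟩

H on qubit 0 mixes each pair of kets that differ only in qubit 0: amplitudes (a, b) of (|…0…⟩, |…1…⟩) become ((a + b)/√2, (a − b)/√2). Kets absent from the input have amplitude 0.
(|00⟩, |10⟩): (a, b) = (1/√2, (0.2323 + 0.6678i)) → ((0.6643 + 0.4722i), (0.3357 - 0.4722i))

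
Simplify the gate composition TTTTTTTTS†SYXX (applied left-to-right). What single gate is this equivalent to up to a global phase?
Y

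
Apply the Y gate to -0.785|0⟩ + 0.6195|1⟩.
-0.6195i|0⟩ - 0.785i|1⟩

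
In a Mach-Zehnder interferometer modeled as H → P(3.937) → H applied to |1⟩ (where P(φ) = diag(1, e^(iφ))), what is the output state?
(0.85 + 0.3571i)|0⟩ + (0.15 - 0.3571i)|1⟩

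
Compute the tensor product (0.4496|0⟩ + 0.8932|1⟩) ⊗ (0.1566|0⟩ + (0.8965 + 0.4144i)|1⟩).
0.07041|00⟩ + (0.4031 + 0.1863i)|01⟩ + 0.1399|10⟩ + (0.8008 + 0.3701i)|11⟩

amp(|b₁b₂…⟩) = product of the factor amplitudes for bits b₁, b₂, …; only kets whose every factor amplitude is nonzero survive.
|00⟩: (0.4496)(0.1566) = 0.07041
|01⟩: (0.4496)(0.8965 + 0.4144i) = (0.4031 + 0.1863i)
|10⟩: (0.8932)(0.1566) = 0.1399
|11⟩: (0.8932)(0.8965 + 0.4144i) = (0.8008 + 0.3701i)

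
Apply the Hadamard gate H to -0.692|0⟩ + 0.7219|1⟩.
0.02114|0⟩ - 0.9998|1⟩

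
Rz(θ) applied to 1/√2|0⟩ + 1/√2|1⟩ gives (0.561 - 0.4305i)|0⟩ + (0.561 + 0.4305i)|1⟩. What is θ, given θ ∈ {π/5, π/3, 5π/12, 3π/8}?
5π/12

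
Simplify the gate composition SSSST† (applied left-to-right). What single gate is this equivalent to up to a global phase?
T†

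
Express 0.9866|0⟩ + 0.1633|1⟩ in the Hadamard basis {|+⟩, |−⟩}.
0.8131|+⟩ + 0.5822|−⟩

With |ψ⟩ = α|0⟩ + β|1⟩, the Hadamard-basis coefficients are ⟨+|ψ⟩ = (α + β)/√2 and ⟨−|ψ⟩ = (α − β)/√2.
Here α = 0.9866, β = 0.1633: (α + β)/√2 = 0.8131, (α − β)/√2 = 0.5822.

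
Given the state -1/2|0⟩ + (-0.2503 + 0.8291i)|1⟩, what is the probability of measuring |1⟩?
0.7501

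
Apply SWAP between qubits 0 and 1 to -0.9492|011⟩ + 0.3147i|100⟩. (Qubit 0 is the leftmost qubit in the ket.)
0.3147i|010⟩ - 0.9492|101⟩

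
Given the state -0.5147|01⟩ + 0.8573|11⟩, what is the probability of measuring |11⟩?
0.735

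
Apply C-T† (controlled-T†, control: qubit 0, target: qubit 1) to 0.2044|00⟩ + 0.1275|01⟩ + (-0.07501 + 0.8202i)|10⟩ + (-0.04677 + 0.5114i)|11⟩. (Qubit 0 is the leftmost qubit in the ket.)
0.2044|00⟩ + 0.1275|01⟩ + (-0.07501 + 0.8202i)|10⟩ + (0.3285 + 0.3947i)|11⟩

C-T† leaves the control-|0⟩ kets |00⟩, |01⟩ unchanged and applies T† to qubit 1 on the control-|1⟩ pair (|10⟩, |11⟩).
T† = [[1, 0], [0, (1/√2 - (1/√2)i)]].
With a = amp(|10⟩) = (-0.07501 + 0.8202i) and b = amp(|11⟩) = (-0.04677 + 0.5114i):
new amp(|10⟩) = (1)·a = (-0.07501 + 0.8202i)
new amp(|11⟩) = (1/√2 - (1/√2)i)·b = (0.3285 + 0.3947i)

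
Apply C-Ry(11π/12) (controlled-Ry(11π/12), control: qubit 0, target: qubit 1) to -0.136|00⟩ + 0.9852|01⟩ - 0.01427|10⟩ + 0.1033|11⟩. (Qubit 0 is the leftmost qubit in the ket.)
-0.136|00⟩ + 0.9852|01⟩ - 0.1043|10⟩ - 0.0006646|11⟩

C-Ry(11π/12) leaves the control-|0⟩ kets |00⟩, |01⟩ unchanged and applies Ry(11π/12) to qubit 1 on the control-|1⟩ pair (|10⟩, |11⟩).
Ry(11π/12) = [[cos(θ/2), −sin(θ/2)], [sin(θ/2), cos(θ/2)]]; θ = 11π/12, cos(θ/2) ≈ 0.130526, sin(θ/2) ≈ 0.991445.
With a = amp(|10⟩) = -0.01427 and b = amp(|11⟩) = 0.1033:
new amp(|10⟩) = (0.130526)·a + (-0.991445)·b = -0.1043
new amp(|11⟩) = (0.991445)·a + (0.130526)·b = -0.0006646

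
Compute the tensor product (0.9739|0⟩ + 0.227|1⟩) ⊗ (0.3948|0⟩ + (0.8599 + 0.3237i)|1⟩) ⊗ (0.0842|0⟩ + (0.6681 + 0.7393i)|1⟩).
0.03237|000⟩ + (0.2569 + 0.2843i)|001⟩ + (0.07051 + 0.02654i)|010⟩ + (0.3264 + 0.8298i)|011⟩ + 0.007546|100⟩ + (0.05987 + 0.06626i)|101⟩ + (0.01644 + 0.006187i)|110⟩ + (0.07609 + 0.1934i)|111⟩

amp(|b₁b₂…⟩) = product of the factor amplitudes for bits b₁, b₂, …; only kets whose every factor amplitude is nonzero survive.
|000⟩: (0.9739)(0.3948)(0.0842) = 0.03237
|001⟩: (0.9739)(0.3948)(0.6681 + 0.7393i) = (0.2569 + 0.2843i)
|010⟩: (0.9739)(0.8599 + 0.3237i)(0.0842) = (0.07051 + 0.02654i)
|011⟩: (0.9739)(0.8599 + 0.3237i)(0.6681 + 0.7393i) = (0.3264 + 0.8298i)
|100⟩: (0.227)(0.3948)(0.0842) = 0.007546
|101⟩: (0.227)(0.3948)(0.6681 + 0.7393i) = (0.05987 + 0.06626i)
|110⟩: (0.227)(0.8599 + 0.3237i)(0.0842) = (0.01644 + 0.006187i)
|111⟩: (0.227)(0.8599 + 0.3237i)(0.6681 + 0.7393i) = (0.07609 + 0.1934i)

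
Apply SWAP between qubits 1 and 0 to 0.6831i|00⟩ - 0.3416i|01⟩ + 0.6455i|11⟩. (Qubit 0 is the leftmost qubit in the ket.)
0.6831i|00⟩ - 0.3416i|10⟩ + 0.6455i|11⟩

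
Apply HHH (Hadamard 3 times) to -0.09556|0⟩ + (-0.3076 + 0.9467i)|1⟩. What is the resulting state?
(-0.2851 + 0.6694i)|0⟩ + (0.1499 - 0.6694i)|1⟩

H² = I, so H^3 = H: a single Hadamard. With (a, b) = (-0.09556, (-0.3076 + 0.9467i)), H gives ((a + b)/√2, (a − b)/√2) = ((-0.2851 + 0.6694i), (0.1499 - 0.6694i)).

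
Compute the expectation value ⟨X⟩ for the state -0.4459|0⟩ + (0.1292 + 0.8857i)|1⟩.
-0.1152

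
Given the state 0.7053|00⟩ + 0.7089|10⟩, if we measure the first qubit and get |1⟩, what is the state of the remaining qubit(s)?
|0⟩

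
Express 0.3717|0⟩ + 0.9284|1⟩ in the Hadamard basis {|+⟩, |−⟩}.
0.9193|+⟩ - 0.3936|−⟩

With |ψ⟩ = α|0⟩ + β|1⟩, the Hadamard-basis coefficients are ⟨+|ψ⟩ = (α + β)/√2 and ⟨−|ψ⟩ = (α − β)/√2.
Here α = 0.3717, β = 0.9284: (α + β)/√2 = 0.9193, (α − β)/√2 = -0.3936.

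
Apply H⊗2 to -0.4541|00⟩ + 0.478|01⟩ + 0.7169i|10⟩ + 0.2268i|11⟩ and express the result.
(0.01195 + 0.4719i)|00⟩ + (-0.4661 + 0.2451i)|01⟩ + (0.01195 - 0.4719i)|10⟩ + (-0.4661 - 0.2451i)|11⟩

H⊗2 gives amp(|y⟩) = (1/2) Σ_x (−1)^(x·y) amp(|x⟩), where x·y is the number of positions in which both x and y have a 1.
|00⟩: (-0.4541 + 0.478 + 0.7169i + 0.2268i)/2 = (0.01195 + 0.4719i)
|01⟩: (-0.4541 - 0.478 + 0.7169i - 0.2268i)/2 = (-0.4661 + 0.2451i)
|10⟩: (-0.4541 + 0.478 - 0.7169i - 0.2268i)/2 = (0.01195 - 0.4719i)
|11⟩: (-0.4541 - 0.478 - 0.7169i + 0.2268i)/2 = (-0.4661 - 0.2451i)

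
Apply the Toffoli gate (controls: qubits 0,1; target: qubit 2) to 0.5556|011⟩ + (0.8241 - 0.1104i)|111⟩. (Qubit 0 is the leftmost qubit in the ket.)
0.5556|011⟩ + (0.8241 - 0.1104i)|110⟩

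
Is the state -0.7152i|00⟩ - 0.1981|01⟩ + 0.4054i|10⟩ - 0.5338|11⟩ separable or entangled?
Entangled

Writing the state as a|00⟩ + b|01⟩ + c|10⟩ + d|11⟩, it is a product state iff ad − bc = 0.
Here (a, b, c, d) = (-0.7152i, -0.1981, 0.4054i, -0.5338): ad − bc = (-0.7152i)(-0.5338) − (-0.1981)(0.4054i) = 0.4621i ≠ 0, so the state is entangled.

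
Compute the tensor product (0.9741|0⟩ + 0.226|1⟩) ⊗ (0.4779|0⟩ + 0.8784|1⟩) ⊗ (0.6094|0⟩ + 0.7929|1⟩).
0.2837|000⟩ + 0.3691|001⟩ + 0.5214|010⟩ + 0.6784|011⟩ + 0.06582|100⟩ + 0.08564|101⟩ + 0.121|110⟩ + 0.1574|111⟩

amp(|b₁b₂…⟩) = product of the factor amplitudes for bits b₁, b₂, …; only kets whose every factor amplitude is nonzero survive.
|000⟩: (0.9741)(0.4779)(0.6094) = 0.2837
|001⟩: (0.9741)(0.4779)(0.7929) = 0.3691
|010⟩: (0.9741)(0.8784)(0.6094) = 0.5214
|011⟩: (0.9741)(0.8784)(0.7929) = 0.6784
|100⟩: (0.226)(0.4779)(0.6094) = 0.06582
|101⟩: (0.226)(0.4779)(0.7929) = 0.08564
|110⟩: (0.226)(0.8784)(0.6094) = 0.121
|111⟩: (0.226)(0.8784)(0.7929) = 0.1574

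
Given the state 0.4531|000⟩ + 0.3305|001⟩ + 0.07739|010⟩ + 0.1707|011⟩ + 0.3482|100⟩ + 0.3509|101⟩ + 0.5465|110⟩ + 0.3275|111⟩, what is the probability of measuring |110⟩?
0.2987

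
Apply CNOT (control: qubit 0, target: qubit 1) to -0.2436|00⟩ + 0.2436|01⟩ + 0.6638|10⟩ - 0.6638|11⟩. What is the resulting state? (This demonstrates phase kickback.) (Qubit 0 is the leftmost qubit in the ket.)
-0.2436|00⟩ + 0.2436|01⟩ - 0.6638|10⟩ + 0.6638|11⟩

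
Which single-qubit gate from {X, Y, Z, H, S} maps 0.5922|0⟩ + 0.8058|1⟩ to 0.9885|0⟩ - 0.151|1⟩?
H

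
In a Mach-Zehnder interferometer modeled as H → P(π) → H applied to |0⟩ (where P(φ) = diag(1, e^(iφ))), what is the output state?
|1⟩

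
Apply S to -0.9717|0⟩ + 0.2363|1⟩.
-0.9717|0⟩ + 0.2363i|1⟩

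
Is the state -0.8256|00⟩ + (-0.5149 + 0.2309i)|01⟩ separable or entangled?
Separable

Writing the state as a|00⟩ + b|01⟩ + c|10⟩ + d|11⟩, it is a product state iff ad − bc = 0.
Here (a, b, c, d) = (-0.8256, (-0.5149 + 0.2309i), 0, 0): ad − bc = (-0.8256)(0) − (-0.5149 + 0.2309i)(0) = 0, so the state is separable.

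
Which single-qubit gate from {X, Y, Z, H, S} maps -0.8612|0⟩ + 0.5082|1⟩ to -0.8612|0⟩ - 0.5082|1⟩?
Z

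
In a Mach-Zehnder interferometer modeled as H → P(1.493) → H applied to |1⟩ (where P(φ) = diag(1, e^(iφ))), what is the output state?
(0.4611 - 0.4985i)|0⟩ + (0.5389 + 0.4985i)|1⟩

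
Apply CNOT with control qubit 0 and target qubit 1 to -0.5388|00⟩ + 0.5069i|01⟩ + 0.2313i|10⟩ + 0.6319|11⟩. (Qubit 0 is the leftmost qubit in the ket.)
-0.5388|00⟩ + 0.5069i|01⟩ + 0.6319|10⟩ + 0.2313i|11⟩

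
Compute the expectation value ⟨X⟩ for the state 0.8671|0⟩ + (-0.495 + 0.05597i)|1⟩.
-0.8584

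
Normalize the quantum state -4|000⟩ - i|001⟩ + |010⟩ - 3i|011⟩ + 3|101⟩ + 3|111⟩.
-0.5963|000⟩ - 0.1491i|001⟩ + 0.1491|010⟩ - (1/√5)i|011⟩ + 1/√5|101⟩ + 1/√5|111⟩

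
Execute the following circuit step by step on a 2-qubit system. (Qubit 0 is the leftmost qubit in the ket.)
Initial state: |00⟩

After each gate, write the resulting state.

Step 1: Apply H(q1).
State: 1/√2|00⟩ + 1/√2|01⟩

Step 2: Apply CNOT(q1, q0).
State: 1/√2|00⟩ + 1/√2|11⟩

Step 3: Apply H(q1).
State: 1/2|00⟩ + 1/2|01⟩ + 1/2|10⟩ - 1/2|11⟩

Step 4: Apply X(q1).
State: 1/2|00⟩ + 1/2|01⟩ - 1/2|10⟩ + 1/2|11⟩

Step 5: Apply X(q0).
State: -1/2|00⟩ + 1/2|01⟩ + 1/2|10⟩ + 1/2|11⟩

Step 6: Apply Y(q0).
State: -(1/2)i|00⟩ - (1/2)i|01⟩ - (1/2)i|10⟩ + (1/2)i|11⟩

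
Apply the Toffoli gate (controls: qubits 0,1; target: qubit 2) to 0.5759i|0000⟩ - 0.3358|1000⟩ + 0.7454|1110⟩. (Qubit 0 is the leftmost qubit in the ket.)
0.5759i|0000⟩ - 0.3358|1000⟩ + 0.7454|1100⟩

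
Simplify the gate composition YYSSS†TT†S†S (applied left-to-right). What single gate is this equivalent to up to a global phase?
S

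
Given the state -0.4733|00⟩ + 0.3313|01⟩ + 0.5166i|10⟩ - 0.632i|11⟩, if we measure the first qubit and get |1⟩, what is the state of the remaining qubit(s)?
0.6329i|0⟩ - 0.7743i|1⟩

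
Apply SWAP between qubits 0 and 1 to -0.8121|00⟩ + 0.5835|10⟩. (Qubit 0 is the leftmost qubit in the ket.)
-0.8121|00⟩ + 0.5835|01⟩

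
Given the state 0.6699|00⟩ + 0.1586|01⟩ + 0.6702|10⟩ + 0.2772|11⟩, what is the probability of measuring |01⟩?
0.02515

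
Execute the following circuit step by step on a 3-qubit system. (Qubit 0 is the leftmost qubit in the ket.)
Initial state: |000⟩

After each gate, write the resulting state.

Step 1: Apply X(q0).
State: |100⟩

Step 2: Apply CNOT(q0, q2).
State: |101⟩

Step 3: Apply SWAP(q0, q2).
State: |101⟩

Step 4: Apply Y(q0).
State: -i|001⟩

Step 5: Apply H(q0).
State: -(1/√2)i|001⟩ - (1/√2)i|101⟩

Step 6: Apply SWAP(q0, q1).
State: -(1/√2)i|001⟩ - (1/√2)i|011⟩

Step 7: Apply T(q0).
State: -(1/√2)i|001⟩ - (1/√2)i|011⟩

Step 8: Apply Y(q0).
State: 1/√2|101⟩ + 1/√2|111⟩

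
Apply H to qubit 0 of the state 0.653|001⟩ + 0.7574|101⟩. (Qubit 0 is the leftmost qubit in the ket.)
0.9973|001⟩ - 0.07382|101⟩

H on qubit 0 mixes each pair of kets that differ only in qubit 0: amplitudes (a, b) of (|…0…⟩, |…1…⟩) become ((a + b)/√2, (a − b)/√2). Kets absent from the input have amplitude 0.
(|001⟩, |101⟩): (a, b) = (0.653, 0.7574) → (0.9973, -0.07382)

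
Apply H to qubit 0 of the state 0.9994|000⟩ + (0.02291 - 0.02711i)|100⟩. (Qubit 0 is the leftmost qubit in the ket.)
(0.7229 - 0.01917i)|000⟩ + (0.6905 + 0.01917i)|100⟩

H on qubit 0 mixes each pair of kets that differ only in qubit 0: amplitudes (a, b) of (|…0…⟩, |…1…⟩) become ((a + b)/√2, (a − b)/√2). Kets absent from the input have amplitude 0.
(|000⟩, |100⟩): (a, b) = (0.9994, (0.02291 - 0.02711i)) → ((0.7229 - 0.01917i), (0.6905 + 0.01917i))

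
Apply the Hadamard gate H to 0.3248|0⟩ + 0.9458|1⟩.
0.8984|0⟩ - 0.4391|1⟩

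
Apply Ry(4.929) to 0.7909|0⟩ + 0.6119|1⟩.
-0.9998|0⟩ + 0.01861|1⟩

Ry(4.929) = [[cos(θ/2), −sin(θ/2)], [sin(θ/2), cos(θ/2)]]; θ = 4.929, cos(θ/2) ≈ -0.779398, sin(θ/2) ≈ 0.62653.
With a = amp(|0⟩) = 0.7909 and b = amp(|1⟩) = 0.6119:
new amp(|0⟩) = (-0.779398)·a + (-0.62653)·b = -0.9998
new amp(|1⟩) = (0.62653)·a + (-0.779398)·b = 0.01861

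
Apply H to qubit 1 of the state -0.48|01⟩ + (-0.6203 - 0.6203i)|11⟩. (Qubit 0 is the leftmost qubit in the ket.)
-0.3394|00⟩ + 0.3394|01⟩ + (-0.4386 - 0.4386i)|10⟩ + (0.4386 + 0.4386i)|11⟩

H on qubit 1 mixes each pair of kets that differ only in qubit 1: amplitudes (a, b) of (|…0…⟩, |…1…⟩) become ((a + b)/√2, (a − b)/√2). Kets absent from the input have amplitude 0.
(|00⟩, |01⟩): (a, b) = (0, -0.48) → (-0.3394, 0.3394)
(|10⟩, |11⟩): (a, b) = (0, (-0.6203 - 0.6203i)) → ((-0.4386 - 0.4386i), (0.4386 + 0.4386i))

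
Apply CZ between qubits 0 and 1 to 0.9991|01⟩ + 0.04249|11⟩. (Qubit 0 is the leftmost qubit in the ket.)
0.9991|01⟩ - 0.04249|11⟩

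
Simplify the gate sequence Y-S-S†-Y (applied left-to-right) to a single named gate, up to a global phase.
I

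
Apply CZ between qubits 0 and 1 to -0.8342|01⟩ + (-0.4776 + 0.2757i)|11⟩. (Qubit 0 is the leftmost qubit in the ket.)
-0.8342|01⟩ + (0.4776 - 0.2757i)|11⟩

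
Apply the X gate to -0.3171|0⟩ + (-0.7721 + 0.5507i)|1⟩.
(-0.7721 + 0.5507i)|0⟩ - 0.3171|1⟩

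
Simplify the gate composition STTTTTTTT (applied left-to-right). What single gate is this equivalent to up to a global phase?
S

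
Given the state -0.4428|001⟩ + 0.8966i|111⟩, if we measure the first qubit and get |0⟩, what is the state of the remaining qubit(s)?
-|01⟩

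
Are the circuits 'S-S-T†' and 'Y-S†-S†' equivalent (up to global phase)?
No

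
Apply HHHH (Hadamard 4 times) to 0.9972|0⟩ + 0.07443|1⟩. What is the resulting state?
0.9972|0⟩ + 0.07443|1⟩

H² = I, so an even number of Hadamards cancels: H^4 = I and the state is unchanged.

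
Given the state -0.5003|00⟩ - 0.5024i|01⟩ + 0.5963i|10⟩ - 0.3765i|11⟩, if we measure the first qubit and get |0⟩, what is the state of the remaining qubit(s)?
-0.7056|0⟩ - 0.7086i|1⟩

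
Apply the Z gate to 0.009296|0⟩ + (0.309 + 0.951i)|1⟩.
0.009296|0⟩ + (-0.309 - 0.951i)|1⟩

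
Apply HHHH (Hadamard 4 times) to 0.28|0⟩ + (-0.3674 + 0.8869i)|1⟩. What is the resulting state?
0.28|0⟩ + (-0.3674 + 0.8869i)|1⟩

H² = I, so an even number of Hadamards cancels: H^4 = I and the state is unchanged.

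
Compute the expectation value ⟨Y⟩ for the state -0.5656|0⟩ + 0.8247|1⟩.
0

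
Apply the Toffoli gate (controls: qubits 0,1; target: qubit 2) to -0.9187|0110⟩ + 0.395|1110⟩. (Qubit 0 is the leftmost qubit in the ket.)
-0.9187|0110⟩ + 0.395|1100⟩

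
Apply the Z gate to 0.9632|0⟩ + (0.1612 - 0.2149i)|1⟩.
0.9632|0⟩ + (-0.1612 + 0.2149i)|1⟩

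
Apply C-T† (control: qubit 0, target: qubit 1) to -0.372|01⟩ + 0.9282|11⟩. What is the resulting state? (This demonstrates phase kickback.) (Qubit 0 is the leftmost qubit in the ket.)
-0.372|01⟩ + (0.6563 - 0.6563i)|11⟩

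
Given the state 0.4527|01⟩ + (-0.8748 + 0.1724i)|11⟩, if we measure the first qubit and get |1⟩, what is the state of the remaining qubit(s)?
(-0.9811 + 0.1934i)|1⟩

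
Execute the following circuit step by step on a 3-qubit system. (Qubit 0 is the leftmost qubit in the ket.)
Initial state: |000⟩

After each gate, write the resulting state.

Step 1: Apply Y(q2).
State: i|001⟩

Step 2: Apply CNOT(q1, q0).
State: i|001⟩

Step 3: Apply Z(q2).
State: -i|001⟩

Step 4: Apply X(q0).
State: -i|101⟩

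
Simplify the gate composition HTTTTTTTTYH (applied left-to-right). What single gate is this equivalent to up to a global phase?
Y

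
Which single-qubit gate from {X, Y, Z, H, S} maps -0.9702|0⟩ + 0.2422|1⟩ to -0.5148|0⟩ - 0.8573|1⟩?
H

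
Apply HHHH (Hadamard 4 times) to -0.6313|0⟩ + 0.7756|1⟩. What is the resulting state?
-0.6313|0⟩ + 0.7756|1⟩

H² = I, so an even number of Hadamards cancels: H^4 = I and the state is unchanged.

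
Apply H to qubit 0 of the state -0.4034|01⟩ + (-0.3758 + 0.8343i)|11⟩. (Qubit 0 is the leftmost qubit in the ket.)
(-0.551 + 0.5899i)|01⟩ + (-0.01952 - 0.5899i)|11⟩

H on qubit 0 mixes each pair of kets that differ only in qubit 0: amplitudes (a, b) of (|…0…⟩, |…1…⟩) become ((a + b)/√2, (a − b)/√2). Kets absent from the input have amplitude 0.
(|01⟩, |11⟩): (a, b) = (-0.4034, (-0.3758 + 0.8343i)) → ((-0.551 + 0.5899i), (-0.01952 - 0.5899i))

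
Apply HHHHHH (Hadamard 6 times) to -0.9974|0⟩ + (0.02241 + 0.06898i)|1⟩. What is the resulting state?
-0.9974|0⟩ + (0.02241 + 0.06898i)|1⟩

H² = I, so an even number of Hadamards cancels: H^6 = I and the state is unchanged.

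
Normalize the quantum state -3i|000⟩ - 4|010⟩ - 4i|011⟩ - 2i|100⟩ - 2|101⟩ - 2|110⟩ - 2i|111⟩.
-0.3974i|000⟩ - 0.5298|010⟩ - 0.5298i|011⟩ - 0.2649i|100⟩ - 0.2649|101⟩ - 0.2649|110⟩ - 0.2649i|111⟩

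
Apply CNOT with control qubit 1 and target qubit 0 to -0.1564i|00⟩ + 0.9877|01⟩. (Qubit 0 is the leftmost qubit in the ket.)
-0.1564i|00⟩ + 0.9877|11⟩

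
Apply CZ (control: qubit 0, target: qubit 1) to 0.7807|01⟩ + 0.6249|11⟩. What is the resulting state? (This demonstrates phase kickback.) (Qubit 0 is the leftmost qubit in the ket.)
0.7807|01⟩ - 0.6249|11⟩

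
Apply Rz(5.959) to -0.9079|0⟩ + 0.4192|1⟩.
(0.896 + 0.1465i)|0⟩ + (-0.4137 + 0.06765i)|1⟩

Rz(5.959) = [[e^(−iθ/2), 0], [0, e^(iθ/2)]] with e^(±iθ/2) = cos(θ/2) ± i·sin(θ/2); θ = 5.959, cos(θ/2) ≈ -0.986892, sin(θ/2) ≈ 0.161384.
With a = amp(|0⟩) = -0.9079 and b = amp(|1⟩) = 0.4192:
new amp(|0⟩) = (-0.986892 - 0.161384i)·a = (0.896 + 0.1465i)
new amp(|1⟩) = (-0.986892 + 0.161384i)·b = (-0.4137 + 0.06765i)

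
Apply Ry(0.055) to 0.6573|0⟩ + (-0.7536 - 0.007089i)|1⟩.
(0.6778 + 0.0001949i)|0⟩ + (-0.7352 - 0.007086i)|1⟩

Ry(0.055) = [[cos(θ/2), −sin(θ/2)], [sin(θ/2), cos(θ/2)]]; θ = 0.055, cos(θ/2) ≈ 0.999622, sin(θ/2) ≈ 0.0274965.
With a = amp(|0⟩) = 0.6573 and b = amp(|1⟩) = (-0.7536 - 0.007089i):
new amp(|0⟩) = (0.999622)·a + (-0.0274965)·b = (0.6778 + 0.0001949i)
new amp(|1⟩) = (0.0274965)·a + (0.999622)·b = (-0.7352 - 0.007086i)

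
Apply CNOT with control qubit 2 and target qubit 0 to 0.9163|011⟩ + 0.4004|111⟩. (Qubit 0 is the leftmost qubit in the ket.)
0.4004|011⟩ + 0.9163|111⟩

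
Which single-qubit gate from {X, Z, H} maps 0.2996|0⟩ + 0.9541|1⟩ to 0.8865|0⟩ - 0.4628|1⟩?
H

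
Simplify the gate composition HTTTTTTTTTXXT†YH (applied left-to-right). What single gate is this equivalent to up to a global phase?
Y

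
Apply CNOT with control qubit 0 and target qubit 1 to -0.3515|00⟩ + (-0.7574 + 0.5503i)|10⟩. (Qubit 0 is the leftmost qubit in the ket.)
-0.3515|00⟩ + (-0.7574 + 0.5503i)|11⟩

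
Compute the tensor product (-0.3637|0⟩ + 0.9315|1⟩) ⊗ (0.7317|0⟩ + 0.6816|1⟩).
-0.2661|00⟩ - 0.2479|01⟩ + 0.6816|10⟩ + 0.6349|11⟩

amp(|b₁b₂…⟩) = product of the factor amplitudes for bits b₁, b₂, …; only kets whose every factor amplitude is nonzero survive.
|00⟩: (-0.3637)(0.7317) = -0.2661
|01⟩: (-0.3637)(0.6816) = -0.2479
|10⟩: (0.9315)(0.7317) = 0.6816
|11⟩: (0.9315)(0.6816) = 0.6349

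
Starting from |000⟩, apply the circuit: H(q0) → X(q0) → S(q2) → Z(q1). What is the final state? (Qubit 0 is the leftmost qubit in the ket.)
1/√2|000⟩ + 1/√2|100⟩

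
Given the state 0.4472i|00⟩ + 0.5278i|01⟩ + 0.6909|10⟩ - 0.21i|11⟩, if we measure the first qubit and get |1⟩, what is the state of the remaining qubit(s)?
0.9568|0⟩ - 0.2908i|1⟩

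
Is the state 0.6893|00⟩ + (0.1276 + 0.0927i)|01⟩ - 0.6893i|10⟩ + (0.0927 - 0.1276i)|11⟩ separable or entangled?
Separable

Writing the state as a|00⟩ + b|01⟩ + c|10⟩ + d|11⟩, it is a product state iff ad − bc = 0.
Here (a, b, c, d) = (0.6893, (0.1276 + 0.0927i), -0.6893i, (0.0927 - 0.1276i)): ad − bc = (0.6893)(0.0927 - 0.1276i) − (0.1276 + 0.0927i)(-0.6893i) = 0, so the state is separable.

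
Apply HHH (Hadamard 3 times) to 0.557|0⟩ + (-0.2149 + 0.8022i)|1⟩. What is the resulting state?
(0.2419 + 0.5672i)|0⟩ + (0.5458 - 0.5672i)|1⟩

H² = I, so H^3 = H: a single Hadamard. With (a, b) = (0.557, (-0.2149 + 0.8022i)), H gives ((a + b)/√2, (a − b)/√2) = ((0.2419 + 0.5672i), (0.5458 - 0.5672i)).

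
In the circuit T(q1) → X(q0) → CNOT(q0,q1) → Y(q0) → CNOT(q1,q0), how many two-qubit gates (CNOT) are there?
2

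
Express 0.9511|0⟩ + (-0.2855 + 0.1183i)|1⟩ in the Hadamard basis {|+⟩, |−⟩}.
(0.4707 + 0.08365i)|+⟩ + (0.8744 - 0.08365i)|−⟩

With |ψ⟩ = α|0⟩ + β|1⟩, the Hadamard-basis coefficients are ⟨+|ψ⟩ = (α + β)/√2 and ⟨−|ψ⟩ = (α − β)/√2.
Here α = 0.9511, β = (-0.2855 + 0.1183i): (α + β)/√2 = (0.4707 + 0.08365i), (α − β)/√2 = (0.8744 - 0.08365i).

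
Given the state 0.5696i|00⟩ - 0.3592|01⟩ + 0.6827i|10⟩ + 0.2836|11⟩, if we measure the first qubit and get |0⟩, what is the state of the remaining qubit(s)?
0.8459i|0⟩ - 0.5334|1⟩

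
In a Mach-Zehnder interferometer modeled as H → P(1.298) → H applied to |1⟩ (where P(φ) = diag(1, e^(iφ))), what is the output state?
(0.3653 - 0.4815i)|0⟩ + (0.6347 + 0.4815i)|1⟩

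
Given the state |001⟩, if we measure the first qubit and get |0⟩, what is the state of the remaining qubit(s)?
|01⟩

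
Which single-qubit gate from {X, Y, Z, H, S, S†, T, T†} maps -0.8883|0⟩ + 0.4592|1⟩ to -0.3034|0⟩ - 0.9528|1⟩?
H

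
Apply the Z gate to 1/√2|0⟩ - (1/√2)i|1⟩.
1/√2|0⟩ + (1/√2)i|1⟩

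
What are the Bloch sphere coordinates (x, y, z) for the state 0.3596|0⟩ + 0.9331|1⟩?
(0.6711, 0, -0.7414)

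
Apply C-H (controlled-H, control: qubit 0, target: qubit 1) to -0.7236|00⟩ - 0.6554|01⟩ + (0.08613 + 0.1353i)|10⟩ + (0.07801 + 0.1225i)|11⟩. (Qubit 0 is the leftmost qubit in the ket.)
-0.7236|00⟩ - 0.6554|01⟩ + (0.1161 + 0.1823i)|10⟩ + (0.005742 + 0.009051i)|11⟩

C-H leaves the control-|0⟩ kets |00⟩, |01⟩ unchanged and applies H to qubit 1 on the control-|1⟩ pair (|10⟩, |11⟩).
H = [[1/√2, 1/√2], [1/√2, -1/√2]].
With a = amp(|10⟩) = (0.08613 + 0.1353i) and b = amp(|11⟩) = (0.07801 + 0.1225i):
new amp(|10⟩) = (1/√2)·a + (1/√2)·b = (0.1161 + 0.1823i)
new amp(|11⟩) = (1/√2)·a + (-1/√2)·b = (0.005742 + 0.009051i)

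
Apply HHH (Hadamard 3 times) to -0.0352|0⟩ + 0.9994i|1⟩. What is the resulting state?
(-0.02489 + 0.7067i)|0⟩ + (-0.02489 - 0.7067i)|1⟩

H² = I, so H^3 = H: a single Hadamard. With (a, b) = (-0.0352, 0.9994i), H gives ((a + b)/√2, (a − b)/√2) = ((-0.02489 + 0.7067i), (-0.02489 - 0.7067i)).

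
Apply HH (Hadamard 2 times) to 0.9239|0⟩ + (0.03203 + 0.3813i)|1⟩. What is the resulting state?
0.9239|0⟩ + (0.03203 + 0.3813i)|1⟩

H² = I, so an even number of Hadamards cancels: H^2 = I and the state is unchanged.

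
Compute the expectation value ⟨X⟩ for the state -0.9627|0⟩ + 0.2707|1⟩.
-0.5212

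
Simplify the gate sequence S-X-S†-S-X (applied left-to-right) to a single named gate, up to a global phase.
S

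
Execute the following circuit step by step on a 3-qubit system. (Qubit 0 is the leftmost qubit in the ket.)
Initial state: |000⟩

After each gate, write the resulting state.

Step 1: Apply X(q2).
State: |001⟩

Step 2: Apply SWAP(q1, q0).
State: |001⟩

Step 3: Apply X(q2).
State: |000⟩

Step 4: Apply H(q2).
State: 1/√2|000⟩ + 1/√2|001⟩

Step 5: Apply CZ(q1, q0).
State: 1/√2|000⟩ + 1/√2|001⟩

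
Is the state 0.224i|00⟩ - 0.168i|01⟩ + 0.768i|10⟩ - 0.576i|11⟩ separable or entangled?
Separable

Writing the state as a|00⟩ + b|01⟩ + c|10⟩ + d|11⟩, it is a product state iff ad − bc = 0.
Here (a, b, c, d) = (0.224i, -0.168i, 0.768i, -0.576i): ad − bc = (0.224i)(-0.576i) − (-0.168i)(0.768i) = 0, so the state is separable.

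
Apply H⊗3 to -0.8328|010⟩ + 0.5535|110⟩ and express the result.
-0.09875|000⟩ - 0.09875|001⟩ + 0.09875|010⟩ + 0.09875|011⟩ - 0.4901|100⟩ - 0.4901|101⟩ + 0.4901|110⟩ + 0.4901|111⟩

H⊗3 gives amp(|y⟩) = (1/2√2) Σ_x (−1)^(x·y) amp(|x⟩), where x·y is the number of positions in which both x and y have a 1.
|000⟩: (-0.8328 + 0.5535)/(2√2) = -0.09875
|001⟩: (-0.8328 + 0.5535)/(2√2) = -0.09875
|010⟩: (0.8328 - 0.5535)/(2√2) = 0.09875
|011⟩: (0.8328 - 0.5535)/(2√2) = 0.09875
|100⟩: (-0.8328 - 0.5535)/(2√2) = -0.4901
|101⟩: (-0.8328 - 0.5535)/(2√2) = -0.4901
|110⟩: (0.8328 + 0.5535)/(2√2) = 0.4901
|111⟩: (0.8328 + 0.5535)/(2√2) = 0.4901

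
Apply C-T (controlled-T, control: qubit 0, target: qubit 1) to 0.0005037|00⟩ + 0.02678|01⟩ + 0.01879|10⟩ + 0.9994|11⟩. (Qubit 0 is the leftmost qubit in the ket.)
0.0005037|00⟩ + 0.02678|01⟩ + 0.01879|10⟩ + (0.7067 + 0.7067i)|11⟩

C-T leaves the control-|0⟩ kets |00⟩, |01⟩ unchanged and applies T to qubit 1 on the control-|1⟩ pair (|10⟩, |11⟩).
T = [[1, 0], [0, (1/√2 + (1/√2)i)]].
With a = amp(|10⟩) = 0.01879 and b = amp(|11⟩) = 0.9994:
new amp(|10⟩) = (1)·a = 0.01879
new amp(|11⟩) = (1/√2 + (1/√2)i)·b = (0.7067 + 0.7067i)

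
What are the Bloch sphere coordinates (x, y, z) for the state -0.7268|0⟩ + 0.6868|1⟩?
(-0.9983, 0, 0.05654)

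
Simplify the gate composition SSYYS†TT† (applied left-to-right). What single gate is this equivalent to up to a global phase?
S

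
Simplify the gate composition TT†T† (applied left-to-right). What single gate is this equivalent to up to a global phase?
T†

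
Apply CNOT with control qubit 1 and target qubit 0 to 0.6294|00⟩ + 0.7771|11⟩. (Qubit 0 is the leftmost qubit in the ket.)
0.6294|00⟩ + 0.7771|01⟩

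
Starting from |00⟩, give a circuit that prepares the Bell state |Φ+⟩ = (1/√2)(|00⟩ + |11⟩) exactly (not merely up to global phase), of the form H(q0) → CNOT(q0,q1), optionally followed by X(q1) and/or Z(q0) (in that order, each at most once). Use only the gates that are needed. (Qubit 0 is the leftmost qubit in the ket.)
H(q0) → CNOT(q0,q1)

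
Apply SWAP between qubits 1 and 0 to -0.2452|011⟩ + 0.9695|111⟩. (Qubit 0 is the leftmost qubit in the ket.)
-0.2452|101⟩ + 0.9695|111⟩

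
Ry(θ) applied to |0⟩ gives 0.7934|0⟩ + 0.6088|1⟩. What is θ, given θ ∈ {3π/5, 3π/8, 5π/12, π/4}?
5π/12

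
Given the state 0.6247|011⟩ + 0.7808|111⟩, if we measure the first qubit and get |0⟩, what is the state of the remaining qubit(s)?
|11⟩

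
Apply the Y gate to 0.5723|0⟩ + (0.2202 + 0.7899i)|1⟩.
(0.7899 - 0.2202i)|0⟩ + 0.5723i|1⟩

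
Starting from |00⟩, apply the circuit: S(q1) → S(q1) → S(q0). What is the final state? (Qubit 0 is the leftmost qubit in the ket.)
|00⟩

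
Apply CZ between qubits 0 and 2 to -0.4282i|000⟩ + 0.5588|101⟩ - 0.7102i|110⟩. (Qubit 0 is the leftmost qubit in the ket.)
-0.4282i|000⟩ - 0.5588|101⟩ - 0.7102i|110⟩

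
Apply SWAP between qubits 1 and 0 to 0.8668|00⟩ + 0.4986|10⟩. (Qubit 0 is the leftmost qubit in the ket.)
0.8668|00⟩ + 0.4986|01⟩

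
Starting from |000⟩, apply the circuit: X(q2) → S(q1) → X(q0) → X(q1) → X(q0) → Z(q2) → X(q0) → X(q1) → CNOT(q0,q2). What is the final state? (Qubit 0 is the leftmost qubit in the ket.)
-|100⟩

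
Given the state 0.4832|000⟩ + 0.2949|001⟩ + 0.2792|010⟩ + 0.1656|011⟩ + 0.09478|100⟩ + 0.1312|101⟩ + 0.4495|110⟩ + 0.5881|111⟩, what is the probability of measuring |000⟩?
0.2335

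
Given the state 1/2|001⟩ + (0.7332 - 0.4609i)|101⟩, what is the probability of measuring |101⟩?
0.75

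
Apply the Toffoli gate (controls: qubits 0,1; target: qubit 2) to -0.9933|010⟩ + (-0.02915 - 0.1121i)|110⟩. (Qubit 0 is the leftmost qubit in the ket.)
-0.9933|010⟩ + (-0.02915 - 0.1121i)|111⟩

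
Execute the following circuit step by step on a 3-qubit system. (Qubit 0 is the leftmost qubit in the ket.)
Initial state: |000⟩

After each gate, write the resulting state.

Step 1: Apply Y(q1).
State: i|010⟩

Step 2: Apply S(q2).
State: i|010⟩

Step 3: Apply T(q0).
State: i|010⟩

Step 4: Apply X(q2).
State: i|011⟩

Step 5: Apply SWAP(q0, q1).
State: i|101⟩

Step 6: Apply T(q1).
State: i|101⟩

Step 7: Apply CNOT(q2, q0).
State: i|001⟩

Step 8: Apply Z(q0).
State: i|001⟩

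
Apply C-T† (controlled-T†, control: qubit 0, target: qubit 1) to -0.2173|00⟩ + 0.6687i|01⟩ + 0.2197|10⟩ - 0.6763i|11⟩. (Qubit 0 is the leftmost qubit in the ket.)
-0.2173|00⟩ + 0.6687i|01⟩ + 0.2197|10⟩ + (-0.4782 - 0.4782i)|11⟩

C-T† leaves the control-|0⟩ kets |00⟩, |01⟩ unchanged and applies T† to qubit 1 on the control-|1⟩ pair (|10⟩, |11⟩).
T† = [[1, 0], [0, (1/√2 - (1/√2)i)]].
With a = amp(|10⟩) = 0.2197 and b = amp(|11⟩) = -0.6763i:
new amp(|10⟩) = (1)·a = 0.2197
new amp(|11⟩) = (1/√2 - (1/√2)i)·b = (-0.4782 - 0.4782i)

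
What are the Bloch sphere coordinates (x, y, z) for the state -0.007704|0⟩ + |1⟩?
(-0.01541, 0, -0.9999)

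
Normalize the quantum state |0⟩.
|0⟩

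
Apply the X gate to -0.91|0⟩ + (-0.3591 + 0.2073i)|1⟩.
(-0.3591 + 0.2073i)|0⟩ - 0.91|1⟩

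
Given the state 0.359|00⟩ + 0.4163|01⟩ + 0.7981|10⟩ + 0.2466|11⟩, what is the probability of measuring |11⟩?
0.06081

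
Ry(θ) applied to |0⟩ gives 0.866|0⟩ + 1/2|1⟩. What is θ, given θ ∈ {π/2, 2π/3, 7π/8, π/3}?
π/3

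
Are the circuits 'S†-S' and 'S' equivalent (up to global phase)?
No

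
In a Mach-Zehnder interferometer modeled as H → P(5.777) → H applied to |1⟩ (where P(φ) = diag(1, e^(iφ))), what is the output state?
(0.0627 + 0.2424i)|0⟩ + (0.9373 - 0.2424i)|1⟩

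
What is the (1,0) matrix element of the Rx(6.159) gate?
-0.06205i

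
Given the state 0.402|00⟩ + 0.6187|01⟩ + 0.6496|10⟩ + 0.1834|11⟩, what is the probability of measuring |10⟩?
0.422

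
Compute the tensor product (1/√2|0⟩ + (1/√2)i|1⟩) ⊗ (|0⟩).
1/√2|00⟩ + (1/√2)i|10⟩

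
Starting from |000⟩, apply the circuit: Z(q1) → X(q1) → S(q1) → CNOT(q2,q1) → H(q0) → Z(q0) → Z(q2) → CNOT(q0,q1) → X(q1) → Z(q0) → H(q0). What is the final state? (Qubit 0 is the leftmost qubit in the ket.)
(1/2)i|000⟩ + (1/2)i|010⟩ + (1/2)i|100⟩ - (1/2)i|110⟩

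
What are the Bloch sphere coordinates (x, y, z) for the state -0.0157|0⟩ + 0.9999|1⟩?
(-0.0314, 0, -0.9996)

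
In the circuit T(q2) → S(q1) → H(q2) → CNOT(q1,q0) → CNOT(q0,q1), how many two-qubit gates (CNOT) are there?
2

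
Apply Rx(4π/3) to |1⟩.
-0.866i|0⟩ - 1/2|1⟩

Rx(4π/3) = [[cos(θ/2), −i·sin(θ/2)], [−i·sin(θ/2), cos(θ/2)]]; θ = 4π/3, cos(θ/2) ≈ -0.5, sin(θ/2) ≈ 0.866025.
With a = amp(|0⟩) = 0 and b = amp(|1⟩) = 1:
new amp(|0⟩) = (-0.5)·a + (-0.866025i)·b = -0.866i
new amp(|1⟩) = (-0.866025i)·a + (-0.5)·b = -1/2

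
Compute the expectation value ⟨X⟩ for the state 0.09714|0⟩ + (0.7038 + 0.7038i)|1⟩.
0.1367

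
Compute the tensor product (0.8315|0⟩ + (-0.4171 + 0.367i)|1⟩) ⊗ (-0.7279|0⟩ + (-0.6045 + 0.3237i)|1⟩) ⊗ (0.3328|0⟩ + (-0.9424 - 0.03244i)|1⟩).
-0.2014|000⟩ + (0.5704 + 0.01963i)|001⟩ + (-0.1673 + 0.08958i)|010⟩ + (0.4824 - 0.2373i)|011⟩ + (0.101 - 0.0889i)|100⟩ + (-0.2948 + 0.2419i)|101⟩ + (0.04438 - 0.1188i)|110⟩ + (-0.1372 + 0.332i)|111⟩

amp(|b₁b₂…⟩) = product of the factor amplitudes for bits b₁, b₂, …; only kets whose every factor amplitude is nonzero survive.
|000⟩: (0.8315)(-0.7279)(0.3328) = -0.2014
|001⟩: (0.8315)(-0.7279)(-0.9424 - 0.03244i) = (0.5704 + 0.01963i)
|010⟩: (0.8315)(-0.6045 + 0.3237i)(0.3328) = (-0.1673 + 0.08958i)
|011⟩: (0.8315)(-0.6045 + 0.3237i)(-0.9424 - 0.03244i) = (0.4824 - 0.2373i)
|100⟩: (-0.4171 + 0.367i)(-0.7279)(0.3328) = (0.101 - 0.0889i)
|101⟩: (-0.4171 + 0.367i)(-0.7279)(-0.9424 - 0.03244i) = (-0.2948 + 0.2419i)
|110⟩: (-0.4171 + 0.367i)(-0.6045 + 0.3237i)(0.3328) = (0.04438 - 0.1188i)
|111⟩: (-0.4171 + 0.367i)(-0.6045 + 0.3237i)(-0.9424 - 0.03244i) = (-0.1372 + 0.332i)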